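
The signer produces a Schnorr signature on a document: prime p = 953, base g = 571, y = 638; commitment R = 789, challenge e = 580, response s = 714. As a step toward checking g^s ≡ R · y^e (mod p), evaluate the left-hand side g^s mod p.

442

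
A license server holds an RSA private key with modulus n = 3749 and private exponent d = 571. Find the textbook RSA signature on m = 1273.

3223

Squares mod 3749: m^1≡1273, m^2≡961, m^4≡1267, m^8≡717, m^16≡476, m^32≡1636, m^64≡3459, m^128≡1622, m^256≡2835, m^512≡3118
571 = 512 + 32 + 16 + 8 + 2 + 1, so m^571 ≡ 3118·1636·476·717·961·1273 ≡ 3223 (mod 3749)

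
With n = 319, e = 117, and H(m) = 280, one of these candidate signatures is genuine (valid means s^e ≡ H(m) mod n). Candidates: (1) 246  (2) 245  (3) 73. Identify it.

1

Candidate 1: Squares mod 319: 246^1≡246, 246^2≡225, 246^4≡223, 246^8≡284, 246^16≡268, 246^32≡49, 246^64≡168; 117 = 64 + 32 + 16 + 4 + 1, so 246^117 ≡ 168·49·268·223·246 ≡ 280 (mod 319)
  → matches H(m) = 280
Candidate 2: Squares mod 319: 245^1≡245, 245^2≡53, 245^4≡257, 245^8≡16, 245^16≡256, 245^32≡141, 245^64≡103; 117 = 64 + 32 + 16 + 4 + 1, so 245^117 ≡ 103·141·256·257·245 ≡ 64 (mod 319)
Candidate 3: Squares mod 319: 73^1≡73, 73^2≡225, 73^4≡223, 73^8≡284, 73^16≡268, 73^32≡49, 73^64≡168; 117 = 64 + 32 + 16 + 4 + 1, so 73^117 ≡ 168·49·268·223·73 ≡ 39 (mod 319)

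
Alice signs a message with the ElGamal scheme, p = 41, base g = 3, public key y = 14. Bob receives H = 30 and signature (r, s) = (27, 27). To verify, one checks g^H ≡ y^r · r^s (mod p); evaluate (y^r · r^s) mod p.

Squares mod 41: 14^1≡14, 14^2≡32, 14^4≡40, 14^8≡1, 14^16≡1
27 = 16 + 8 + 2 + 1, so 14^27 ≡ 1·1·32·14 ≡ 38 (mod 41)
Squares mod 41: 27^1≡27, 27^2≡32, 27^4≡40, 27^8≡1, 27^16≡1
27 = 16 + 8 + 2 + 1, so 27^27 ≡ 1·1·32·27 ≡ 3 (mod 41)
y^r · r^s ≡ 38·3 = 114 ≡ 32 (mod 41)

32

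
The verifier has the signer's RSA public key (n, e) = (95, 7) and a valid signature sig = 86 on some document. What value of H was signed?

91

sig^2 ≡ 86^2 = 7396 ≡ 81
sig^4 ≡ 81^2 = 6561 ≡ 6
7 = 4 + 2 + 1, so sig^7 ≡ 6·81·86 ≡ 91 (mod 95)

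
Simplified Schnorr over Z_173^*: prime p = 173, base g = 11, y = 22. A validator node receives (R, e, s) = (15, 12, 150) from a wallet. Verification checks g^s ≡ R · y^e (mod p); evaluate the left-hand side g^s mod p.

11^2 = 121
11^4 ≡ 121^2 = 14641 ≡ 109
11^8 ≡ 109^2 = 11881 ≡ 117
11^16 ≡ 117^2 = 13689 ≡ 22
11^32 ≡ 22^2 = 484 ≡ 138
11^64 ≡ 138^2 = 19044 ≡ 14
11^128 ≡ 14^2 = 196 ≡ 23
150 = 128 + 16 + 4 + 2, so 11^150 ≡ 23·22·109·121 ≡ 159 (mod 173)

159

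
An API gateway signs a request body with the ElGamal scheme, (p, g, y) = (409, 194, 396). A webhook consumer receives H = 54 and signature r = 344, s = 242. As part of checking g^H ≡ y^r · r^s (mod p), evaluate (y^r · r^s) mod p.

396^2 = 156816 ≡ 169
396^4 ≡ 169^2 = 28561 ≡ 340
396^8 ≡ 340^2 = 115600 ≡ 262
396^16 ≡ 262^2 = 68644 ≡ 341
396^32 ≡ 341^2 = 116281 ≡ 125
396^64 ≡ 125^2 = 15625 ≡ 83
396^128 ≡ 83^2 = 6889 ≡ 345
396^256 ≡ 345^2 = 119025 ≡ 6
344 = 256 + 64 + 16 + 8, so 396^344 ≡ 6·83·341·262 ≡ 69 (mod 409)
344^2 = 118336 ≡ 135
344^4 ≡ 135^2 = 18225 ≡ 229
344^8 ≡ 229^2 = 52441 ≡ 89
344^16 ≡ 89^2 = 7921 ≡ 150
344^32 ≡ 150^2 = 22500 ≡ 5
344^64 ≡ 5^2 = 25
344^128 ≡ 25^2 = 625 ≡ 216
242 = 128 + 64 + 32 + 16 + 2, so 344^242 ≡ 216·25·5·150·135 ≡ 27 (mod 409)
y^r · r^s ≡ 69·27 = 1863 ≡ 227 (mod 409)

227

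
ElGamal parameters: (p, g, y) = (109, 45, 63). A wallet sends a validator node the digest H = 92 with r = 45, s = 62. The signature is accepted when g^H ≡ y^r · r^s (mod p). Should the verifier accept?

Left side g^H mod p:
45^2 = 2025 ≡ 63
45^4 ≡ 63^2 = 3969 ≡ 45
45^8 ≡ 45^2 = 2025 ≡ 63
45^16 ≡ 63^2 = 3969 ≡ 45
45^32 ≡ 45^2 = 2025 ≡ 63
45^64 ≡ 63^2 = 3969 ≡ 45
92 = 64 + 16 + 8 + 4, so 45^92 ≡ 45·45·63·45 ≡ 63 (mod 109)
Right side y^r · r^s mod p:
63^2 = 3969 ≡ 45
63^4 ≡ 45^2 = 2025 ≡ 63
63^8 ≡ 63^2 = 3969 ≡ 45
63^16 ≡ 45^2 = 2025 ≡ 63
63^32 ≡ 63^2 = 3969 ≡ 45
45 = 32 + 8 + 4 + 1, so 63^45 ≡ 45·45·63·63 ≡ 1 (mod 109)
45^2 = 2025 ≡ 63
45^4 ≡ 63^2 = 3969 ≡ 45
45^8 ≡ 45^2 = 2025 ≡ 63
45^16 ≡ 63^2 = 3969 ≡ 45
45^32 ≡ 45^2 = 2025 ≡ 63
62 = 32 + 16 + 8 + 4 + 2, so 45^62 ≡ 63·45·63·45·63 ≡ 63 (mod 109)
1·63 = 63 ≡ 63 (mod 109)
63 ≡ 63 (mod 109), so the signature is genuine.

accept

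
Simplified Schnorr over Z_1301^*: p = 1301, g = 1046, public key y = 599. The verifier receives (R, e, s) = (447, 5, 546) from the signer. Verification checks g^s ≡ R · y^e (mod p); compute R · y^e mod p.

682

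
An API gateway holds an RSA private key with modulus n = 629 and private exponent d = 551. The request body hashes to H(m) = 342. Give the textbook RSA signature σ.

451

(H(m))^551 mod 629 = 451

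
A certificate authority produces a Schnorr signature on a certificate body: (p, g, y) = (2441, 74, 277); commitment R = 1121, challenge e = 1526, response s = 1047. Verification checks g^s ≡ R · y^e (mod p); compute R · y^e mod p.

980

277^2 = 76729 ≡ 1058
277^4 ≡ 1058^2 = 1119364 ≡ 1386
277^8 ≡ 1386^2 = 1920996 ≡ 2370
277^16 ≡ 2370^2 = 5616900 ≡ 159
277^32 ≡ 159^2 = 25281 ≡ 871
277^64 ≡ 871^2 = 758641 ≡ 1931
277^128 ≡ 1931^2 = 3728761 ≡ 1354
277^256 ≡ 1354^2 = 1833316 ≡ 125
277^512 ≡ 125^2 = 15625 ≡ 979
277^1024 ≡ 979^2 = 958441 ≡ 1569
1526 = 1024 + 256 + 128 + 64 + 32 + 16 + 4 + 2, so 277^1526 ≡ 1569·125·1354·1931·871·159·1386·1058 ≡ 628 (mod 2441)
R · y^e ≡ 1121·628 = 703988 ≡ 980 (mod 2441)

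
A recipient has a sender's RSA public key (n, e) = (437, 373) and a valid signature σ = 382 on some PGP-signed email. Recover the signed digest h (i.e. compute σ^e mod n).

212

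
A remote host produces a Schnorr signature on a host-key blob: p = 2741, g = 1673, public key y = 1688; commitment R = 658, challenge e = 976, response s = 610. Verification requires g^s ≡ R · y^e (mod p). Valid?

g^s mod p:
Squares mod 2741: 1673^1≡1673, 1673^2≡368, 1673^4≡1115, 1673^8≡1552, 1673^16≡2106, 1673^32≡298, 1673^64≡1092, 1673^128≡129, 1673^256≡195, 1673^512≡2392
610 = 512 + 64 + 32 + 2, so 1673^610 ≡ 2392·1092·298·368 ≡ 125 (mod 2741)
R · y^e mod p:
Squares mod 2741: 1688^1≡1688, 1688^2≡1445, 1688^4≡2124, 1688^8≡2431, 1688^16≡165, 1688^32≡2556, 1688^64≡1333, 1688^128≡721, 1688^256≡1792, 1688^512≡1553
976 = 512 + 256 + 128 + 64 + 16, so 1688^976 ≡ 1553·1792·721·1333·165 ≡ 96 (mod 2741)
658·96 = 63168 ≡ 125 (mod 2741)
125 ≡ 125 (mod 2741); signature holds.

yes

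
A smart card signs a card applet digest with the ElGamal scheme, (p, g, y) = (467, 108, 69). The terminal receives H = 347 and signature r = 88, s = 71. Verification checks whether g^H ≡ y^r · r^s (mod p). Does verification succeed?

Left side g^H mod p:
108^347 mod 467 = 202
Right side y^r · r^s mod p:
69^88 mod 467 = 423
88^71 mod 467 = 144
423·144 = 60912 ≡ 202 (mod 467)
202 ≡ 202 (mod 467), so the signature is genuine.

passes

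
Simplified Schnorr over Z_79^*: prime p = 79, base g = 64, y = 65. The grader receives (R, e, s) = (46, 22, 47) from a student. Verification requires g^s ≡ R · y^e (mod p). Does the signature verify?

verifies

g^s mod p:
64^2 = 4096 ≡ 67
64^4 ≡ 67^2 = 4489 ≡ 65
64^8 ≡ 65^2 = 4225 ≡ 38
64^16 ≡ 38^2 = 1444 ≡ 22
64^32 ≡ 22^2 = 484 ≡ 10
47 = 32 + 8 + 4 + 2 + 1, so 64^47 ≡ 10·38·65·67·64 ≡ 38 (mod 79)
R · y^e mod p:
65^2 = 4225 ≡ 38
65^4 ≡ 38^2 = 1444 ≡ 22
65^8 ≡ 22^2 = 484 ≡ 10
65^16 ≡ 10^2 = 100 ≡ 21
22 = 16 + 4 + 2, so 65^22 ≡ 21·22·38 ≡ 18 (mod 79)
46·18 = 828 ≡ 38 (mod 79)
38 ≡ 38 (mod 79); signature holds.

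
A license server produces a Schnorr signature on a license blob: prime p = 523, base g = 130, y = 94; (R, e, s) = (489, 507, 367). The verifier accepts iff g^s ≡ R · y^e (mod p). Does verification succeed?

g^s mod p:
130^2 = 16900 ≡ 164
130^4 ≡ 164^2 = 26896 ≡ 223
130^8 ≡ 223^2 = 49729 ≡ 44
130^16 ≡ 44^2 = 1936 ≡ 367
130^32 ≡ 367^2 = 134689 ≡ 278
130^64 ≡ 278^2 = 77284 ≡ 403
130^128 ≡ 403^2 = 162409 ≡ 279
130^256 ≡ 279^2 = 77841 ≡ 437
367 = 256 + 64 + 32 + 8 + 4 + 2 + 1, so 130^367 ≡ 437·403·278·44·223·164·130 ≡ 157 (mod 523)
R · y^e mod p:
94^2 = 8836 ≡ 468
94^4 ≡ 468^2 = 219024 ≡ 410
94^8 ≡ 410^2 = 168100 ≡ 217
94^16 ≡ 217^2 = 47089 ≡ 19
94^32 ≡ 19^2 = 361
94^64 ≡ 361^2 = 130321 ≡ 94
94^128 ≡ 94^2 = 8836 ≡ 468
94^256 ≡ 468^2 = 219024 ≡ 410
507 = 256 + 128 + 64 + 32 + 16 + 8 + 2 + 1, so 94^507 ≡ 410·468·94·361·19·217·468·94 ≡ 60 (mod 523)
489·60 = 29340 ≡ 52 (mod 523)
157 ≠ 52; the check fails.

fails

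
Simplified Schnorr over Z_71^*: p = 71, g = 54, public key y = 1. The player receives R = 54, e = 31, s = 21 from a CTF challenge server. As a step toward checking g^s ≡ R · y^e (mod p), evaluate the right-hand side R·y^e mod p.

54

1^31 mod 71 = 1
R · y^e ≡ 54·1 = 54 ≡ 54 (mod 71)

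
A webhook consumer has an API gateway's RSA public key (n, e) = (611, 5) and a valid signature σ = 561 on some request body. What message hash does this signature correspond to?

227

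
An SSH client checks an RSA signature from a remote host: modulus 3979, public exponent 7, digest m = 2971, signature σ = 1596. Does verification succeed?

σ^2 ≡ 1596^2 = 2547216 ≡ 656
σ^4 ≡ 656^2 = 430336 ≡ 604
7 = 4 + 2 + 1, so σ^7 ≡ 604·656·1596 ≡ 2971 (mod 3979)
2971 = m, so the signature checks out.

passes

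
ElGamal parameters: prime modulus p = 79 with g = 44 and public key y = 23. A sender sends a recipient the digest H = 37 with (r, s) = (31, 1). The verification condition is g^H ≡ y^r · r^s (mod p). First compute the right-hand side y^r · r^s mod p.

2

Squares mod 79: 23^1≡23, 23^2≡55, 23^4≡23, 23^8≡55, 23^16≡23
31 = 16 + 8 + 4 + 2 + 1, so 23^31 ≡ 23·55·23·55·23 ≡ 23 (mod 79)
31^1 mod 79 = 31
y^r · r^s ≡ 23·31 = 713 ≡ 2 (mod 79)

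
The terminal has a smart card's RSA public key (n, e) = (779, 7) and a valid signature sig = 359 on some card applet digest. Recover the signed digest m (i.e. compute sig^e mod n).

sig^7 mod 779 = 556

556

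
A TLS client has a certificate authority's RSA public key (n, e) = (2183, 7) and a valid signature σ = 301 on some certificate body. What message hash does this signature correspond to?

2164

σ^2 ≡ 301^2 = 90601 ≡ 1098
σ^4 ≡ 1098^2 = 1205604 ≡ 588
7 = 4 + 2 + 1, so σ^7 ≡ 588·1098·301 ≡ 2164 (mod 2183)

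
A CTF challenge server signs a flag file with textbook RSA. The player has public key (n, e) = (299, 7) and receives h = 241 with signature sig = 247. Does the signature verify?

does not verify

sig^2 ≡ 247^2 = 61009 ≡ 13
sig^4 ≡ 13^2 = 169
7 = 4 + 2 + 1, so sig^7 ≡ 169·13·247 ≡ 273 (mod 299)
The recovered value 273 does not match the digest 241.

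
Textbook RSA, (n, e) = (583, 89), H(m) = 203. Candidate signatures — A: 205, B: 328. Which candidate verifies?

B

Candidate A: 205^2 = 42025 ≡ 49; 205^4 ≡ 49^2 = 2401 ≡ 69; 205^8 ≡ 69^2 = 4761 ≡ 97; 205^16 ≡ 97^2 = 9409 ≡ 81; 205^32 ≡ 81^2 = 6561 ≡ 148; 205^64 ≡ 148^2 = 21904 ≡ 333; 89 = 64 + 16 + 8 + 1, so 205^89 ≡ 333·81·97·205 ≡ 437 (mod 583)
Candidate B: 328^2 = 107584 ≡ 312; 328^4 ≡ 312^2 = 97344 ≡ 566; 328^8 ≡ 566^2 = 320356 ≡ 289; 328^16 ≡ 289^2 = 83521 ≡ 152; 328^32 ≡ 152^2 = 23104 ≡ 367; 328^64 ≡ 367^2 = 134689 ≡ 16; 89 = 64 + 16 + 8 + 1, so 328^89 ≡ 16·152·289·328 ≡ 203 (mod 583)
  → matches H(m) = 203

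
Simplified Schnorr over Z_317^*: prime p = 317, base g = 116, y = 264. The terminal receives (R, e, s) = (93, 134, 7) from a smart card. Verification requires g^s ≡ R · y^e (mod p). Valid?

g^s mod p:
Squares mod 317: 116^1≡116, 116^2≡142, 116^4≡193
7 = 4 + 2 + 1, so 116^7 ≡ 193·142·116 ≡ 220 (mod 317)
R · y^e mod p:
Squares mod 317: 264^1≡264, 264^2≡273, 264^4≡34, 264^8≡205, 264^16≡181, 264^32≡110, 264^64≡54, 264^128≡63
134 = 128 + 4 + 2, so 264^134 ≡ 63·34·273 ≡ 218 (mod 317)
93·218 = 20274 ≡ 303 (mod 317)
220 ≠ 303; the check fails.

no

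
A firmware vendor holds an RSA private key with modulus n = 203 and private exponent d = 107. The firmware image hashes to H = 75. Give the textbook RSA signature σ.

H^2 ≡ 75^2 = 5625 ≡ 144
H^4 ≡ 144^2 = 20736 ≡ 30
H^8 ≡ 30^2 = 900 ≡ 88
H^16 ≡ 88^2 = 7744 ≡ 30
H^32 ≡ 30^2 = 900 ≡ 88
H^64 ≡ 88^2 = 7744 ≡ 30
107 = 64 + 32 + 8 + 2 + 1, so H^107 ≡ 30·88·88·144·75 ≡ 157 (mod 203)

157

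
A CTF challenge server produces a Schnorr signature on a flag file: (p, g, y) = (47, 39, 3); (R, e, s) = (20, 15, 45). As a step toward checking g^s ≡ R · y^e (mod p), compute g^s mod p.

39^2 = 1521 ≡ 17
39^4 ≡ 17^2 = 289 ≡ 7
39^8 ≡ 7^2 = 49 ≡ 2
39^16 ≡ 2^2 = 4
39^32 ≡ 4^2 = 16
45 = 32 + 8 + 4 + 1, so 39^45 ≡ 16·2·7·39 ≡ 41 (mod 47)

41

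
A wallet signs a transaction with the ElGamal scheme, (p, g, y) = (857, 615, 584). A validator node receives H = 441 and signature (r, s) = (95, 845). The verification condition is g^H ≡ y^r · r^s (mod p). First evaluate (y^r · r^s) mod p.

668

584^2 = 341056 ≡ 827
584^4 ≡ 827^2 = 683929 ≡ 43
584^8 ≡ 43^2 = 1849 ≡ 135
584^16 ≡ 135^2 = 18225 ≡ 228
584^32 ≡ 228^2 = 51984 ≡ 564
584^64 ≡ 564^2 = 318096 ≡ 149
95 = 64 + 16 + 8 + 4 + 2 + 1, so 584^95 ≡ 149·228·135·43·827·584 ≡ 455 (mod 857)
95^2 = 9025 ≡ 455
95^4 ≡ 455^2 = 207025 ≡ 488
95^8 ≡ 488^2 = 238144 ≡ 755
95^16 ≡ 755^2 = 570025 ≡ 120
95^32 ≡ 120^2 = 14400 ≡ 688
95^64 ≡ 688^2 = 473344 ≡ 280
95^128 ≡ 280^2 = 78400 ≡ 413
95^256 ≡ 413^2 = 170569 ≡ 26
95^512 ≡ 26^2 = 676
845 = 512 + 256 + 64 + 8 + 4 + 1, so 95^845 ≡ 676·26·280·755·488·95 ≡ 672 (mod 857)
y^r · r^s ≡ 455·672 = 305760 ≡ 668 (mod 857)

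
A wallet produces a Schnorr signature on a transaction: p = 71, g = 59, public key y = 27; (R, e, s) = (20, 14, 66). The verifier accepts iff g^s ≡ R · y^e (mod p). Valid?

g^s mod p:
59^2 = 3481 ≡ 2
59^4 ≡ 2^2 = 4
59^8 ≡ 4^2 = 16
59^16 ≡ 16^2 = 256 ≡ 43
59^32 ≡ 43^2 = 1849 ≡ 3
59^64 ≡ 3^2 = 9
66 = 64 + 2, so 59^66 ≡ 9·2 ≡ 18 (mod 71)
R · y^e mod p:
27^2 = 729 ≡ 19
27^4 ≡ 19^2 = 361 ≡ 6
27^8 ≡ 6^2 = 36
14 = 8 + 4 + 2, so 27^14 ≡ 36·6·19 ≡ 57 (mod 71)
20·57 = 1140 ≡ 4 (mod 71)
18 ≠ 4; the check fails.

no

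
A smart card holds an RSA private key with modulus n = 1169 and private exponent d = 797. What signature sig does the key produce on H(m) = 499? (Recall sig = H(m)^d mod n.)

823

Squares mod 1169: (H(m))^1≡499, (H(m))^2≡4, (H(m))^4≡16, (H(m))^8≡256, (H(m))^16≡72, (H(m))^32≡508, (H(m))^64≡884, (H(m))^128≡564, (H(m))^256≡128, (H(m))^512≡18
797 = 512 + 256 + 16 + 8 + 4 + 1, so (H(m))^797 ≡ 18·128·72·256·16·499 ≡ 823 (mod 1169)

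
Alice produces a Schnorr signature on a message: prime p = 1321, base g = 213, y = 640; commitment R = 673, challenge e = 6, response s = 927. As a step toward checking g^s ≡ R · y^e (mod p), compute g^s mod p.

242

213^2 = 45369 ≡ 455
213^4 ≡ 455^2 = 207025 ≡ 949
213^8 ≡ 949^2 = 900601 ≡ 1000
213^16 ≡ 1000^2 = 1000000 ≡ 3
213^32 ≡ 3^2 = 9
213^64 ≡ 9^2 = 81
213^128 ≡ 81^2 = 6561 ≡ 1277
213^256 ≡ 1277^2 = 1630729 ≡ 615
213^512 ≡ 615^2 = 378225 ≡ 419
927 = 512 + 256 + 128 + 16 + 8 + 4 + 2 + 1, so 213^927 ≡ 419·615·1277·3·1000·949·455·213 ≡ 242 (mod 1321)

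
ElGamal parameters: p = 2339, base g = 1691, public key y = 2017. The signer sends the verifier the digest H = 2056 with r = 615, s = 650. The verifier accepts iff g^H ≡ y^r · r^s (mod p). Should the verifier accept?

Left side g^H mod p:
1691^2 = 2859481 ≡ 1223
1691^4 ≡ 1223^2 = 1495729 ≡ 1108
1691^8 ≡ 1108^2 = 1227664 ≡ 2028
1691^16 ≡ 2028^2 = 4112784 ≡ 822
1691^32 ≡ 822^2 = 675684 ≡ 2052
1691^64 ≡ 2052^2 = 4210704 ≡ 504
1691^128 ≡ 504^2 = 254016 ≡ 1404
1691^256 ≡ 1404^2 = 1971216 ≡ 1778
1691^512 ≡ 1778^2 = 3161284 ≡ 1295
1691^1024 ≡ 1295^2 = 1677025 ≡ 2301
1691^2048 ≡ 2301^2 = 5294601 ≡ 1444
2056 = 2048 + 8, so 1691^2056 ≡ 1444·2028 ≡ 4 (mod 2339)
Right side y^r · r^s mod p:
2017^2 = 4068289 ≡ 768
2017^4 ≡ 768^2 = 589824 ≡ 396
2017^8 ≡ 396^2 = 156816 ≡ 103
2017^16 ≡ 103^2 = 10609 ≡ 1253
2017^32 ≡ 1253^2 = 1570009 ≡ 540
2017^64 ≡ 540^2 = 291600 ≡ 1564
2017^128 ≡ 1564^2 = 2446096 ≡ 1841
2017^256 ≡ 1841^2 = 3389281 ≡ 70
2017^512 ≡ 70^2 = 4900 ≡ 222
615 = 512 + 64 + 32 + 4 + 2 + 1, so 2017^615 ≡ 222·1564·540·396·768·2017 ≡ 1050 (mod 2339)
615^2 = 378225 ≡ 1646
615^4 ≡ 1646^2 = 2709316 ≡ 754
615^8 ≡ 754^2 = 568516 ≡ 139
615^16 ≡ 139^2 = 19321 ≡ 609
615^32 ≡ 609^2 = 370881 ≡ 1319
615^64 ≡ 1319^2 = 1739761 ≡ 1884
615^128 ≡ 1884^2 = 3549456 ≡ 1193
615^256 ≡ 1193^2 = 1423249 ≡ 1137
615^512 ≡ 1137^2 = 1292769 ≡ 1641
650 = 512 + 128 + 8 + 2, so 615^650 ≡ 1641·1193·139·1646 ≡ 1145 (mod 2339)
1050·1145 = 1202250 ≡ 4 (mod 2339)
4 ≡ 4 (mod 2339), so the signature is genuine.

accept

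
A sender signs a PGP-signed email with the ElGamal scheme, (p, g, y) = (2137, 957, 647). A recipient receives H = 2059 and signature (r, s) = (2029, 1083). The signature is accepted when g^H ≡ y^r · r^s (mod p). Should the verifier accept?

Left side g^H mod p:
Squares mod 2137: 957^1≡957, 957^2≡1213, 957^4≡1113, 957^8≡1446, 957^16≡930, 957^32≡1552, 957^64≡305, 957^128≡1134, 957^256≡1619, 957^512≡1199, 957^1024≡1537, 957^2048≡984
2059 = 2048 + 8 + 2 + 1, so 957^2059 ≡ 984·1446·1213·957 ≡ 860 (mod 2137)
Right side y^r · r^s mod p:
Squares mod 2137: 647^1≡647, 647^2≡1894, 647^4≡1350, 647^8≡1776, 647^16≡2101, 647^32≡1296, 647^64≡2071, 647^128≡82, 647^256≡313, 647^512≡1804, 647^1024≡1902
2029 = 1024 + 512 + 256 + 128 + 64 + 32 + 8 + 4 + 1, so 647^2029 ≡ 1902·1804·313·82·2071·1296·1776·1350·647 ≡ 1559 (mod 2137)
Squares mod 2137: 2029^1≡2029, 2029^2≡979, 2029^4≡1065, 2029^8≡1615, 2029^16≡1085, 2029^32≡1875, 2029^64≡260, 2029^128≡1353, 2029^256≡1337, 2029^512≡1037, 2029^1024≡458
1083 = 1024 + 32 + 16 + 8 + 2 + 1, so 2029^1083 ≡ 458·1875·1085·1615·979·2029 ≡ 1751 (mod 2137)
1559·1751 = 2729809 ≡ 860 (mod 2137)
860 ≡ 860 (mod 2137), so the signature is genuine.

accept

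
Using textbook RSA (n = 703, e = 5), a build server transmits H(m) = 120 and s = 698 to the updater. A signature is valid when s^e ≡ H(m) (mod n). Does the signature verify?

does not verify

Squares mod 703: s^1≡698, s^2≡25, s^4≡625
5 = 4 + 1, so s^5 ≡ 625·698 ≡ 390 (mod 703)
s^5 mod 703 = 390, but H(m) = 120.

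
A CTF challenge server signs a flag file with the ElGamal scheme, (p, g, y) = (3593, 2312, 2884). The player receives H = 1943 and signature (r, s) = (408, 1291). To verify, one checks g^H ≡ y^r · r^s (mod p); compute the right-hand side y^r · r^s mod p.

2884^2 = 8317456 ≡ 3254
2884^4 ≡ 3254^2 = 10588516 ≡ 3538
2884^8 ≡ 3538^2 = 12517444 ≡ 3025
2884^16 ≡ 3025^2 = 9150625 ≡ 2847
2884^32 ≡ 2847^2 = 8105409 ≡ 3194
2884^64 ≡ 3194^2 = 10201636 ≡ 1109
2884^128 ≡ 1109^2 = 1229881 ≡ 1075
2884^256 ≡ 1075^2 = 1155625 ≡ 2272
408 = 256 + 128 + 16 + 8, so 2884^408 ≡ 2272·1075·2847·3025 ≡ 1839 (mod 3593)
408^2 = 166464 ≡ 1186
408^4 ≡ 1186^2 = 1406596 ≡ 1733
408^8 ≡ 1733^2 = 3003289 ≡ 3134
408^16 ≡ 3134^2 = 9821956 ≡ 2287
408^32 ≡ 2287^2 = 5230369 ≡ 2554
408^64 ≡ 2554^2 = 6522916 ≡ 1621
408^128 ≡ 1621^2 = 2627641 ≡ 1158
408^256 ≡ 1158^2 = 1340964 ≡ 775
408^512 ≡ 775^2 = 600625 ≡ 594
408^1024 ≡ 594^2 = 352836 ≡ 722
1291 = 1024 + 256 + 8 + 2 + 1, so 408^1291 ≡ 722·775·3134·1186·408 ≡ 279 (mod 3593)
y^r · r^s ≡ 1839·279 = 513081 ≡ 2875 (mod 3593)

2875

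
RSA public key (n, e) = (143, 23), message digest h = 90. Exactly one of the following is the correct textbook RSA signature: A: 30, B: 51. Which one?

Candidate A: 30^2 = 900 ≡ 42; 30^4 ≡ 42^2 = 1764 ≡ 48; 30^8 ≡ 48^2 = 2304 ≡ 16; 30^16 ≡ 16^2 = 256 ≡ 113; 23 = 16 + 4 + 2 + 1, so 30^23 ≡ 113·48·42·30 ≡ 127 (mod 143)
Candidate B: 51^2 = 2601 ≡ 27; 51^4 ≡ 27^2 = 729 ≡ 14; 51^8 ≡ 14^2 = 196 ≡ 53; 51^16 ≡ 53^2 = 2809 ≡ 92; 23 = 16 + 4 + 2 + 1, so 51^23 ≡ 92·14·27·51 ≡ 90 (mod 143)
  → matches h = 90

B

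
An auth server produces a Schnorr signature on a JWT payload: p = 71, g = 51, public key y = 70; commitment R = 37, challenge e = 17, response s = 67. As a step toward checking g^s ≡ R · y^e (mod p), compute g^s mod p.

51^67 mod 71 = 34

34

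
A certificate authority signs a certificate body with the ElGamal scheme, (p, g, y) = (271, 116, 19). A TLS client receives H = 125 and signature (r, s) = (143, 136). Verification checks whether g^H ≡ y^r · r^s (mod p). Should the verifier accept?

accept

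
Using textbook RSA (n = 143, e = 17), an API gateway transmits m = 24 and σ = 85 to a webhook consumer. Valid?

Squares mod 143: σ^1≡85, σ^2≡75, σ^4≡48, σ^8≡16, σ^16≡113
17 = 16 + 1, so σ^17 ≡ 113·85 ≡ 24 (mod 143)
24 = m, so the signature checks out.

yes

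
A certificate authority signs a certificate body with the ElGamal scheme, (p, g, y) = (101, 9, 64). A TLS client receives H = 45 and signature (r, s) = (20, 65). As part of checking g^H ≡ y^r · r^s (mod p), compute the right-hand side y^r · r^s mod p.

14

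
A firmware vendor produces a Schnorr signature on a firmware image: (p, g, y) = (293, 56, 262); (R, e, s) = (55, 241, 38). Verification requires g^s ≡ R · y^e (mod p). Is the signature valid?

invalid

g^s mod p:
56^38 mod 293 = 133
R · y^e mod p:
262^241 mod 293 = 196
55·196 = 10780 ≡ 232 (mod 293)
133 ≠ 232; the check fails.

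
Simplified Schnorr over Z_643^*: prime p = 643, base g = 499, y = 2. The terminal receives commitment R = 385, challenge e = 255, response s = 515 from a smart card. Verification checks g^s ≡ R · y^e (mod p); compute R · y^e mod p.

2^255 mod 643 = 430
R · y^e ≡ 385·430 = 165550 ≡ 299 (mod 643)

299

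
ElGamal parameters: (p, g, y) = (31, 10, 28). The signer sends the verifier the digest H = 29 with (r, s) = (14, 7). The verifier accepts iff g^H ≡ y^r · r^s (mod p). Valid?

Left side g^H mod p:
Squares mod 31: 10^1≡10, 10^2≡7, 10^4≡18, 10^8≡14, 10^16≡10
29 = 16 + 8 + 4 + 1, so 10^29 ≡ 10·14·18·10 ≡ 28 (mod 31)
Right side y^r · r^s mod p:
Squares mod 31: 28^1≡28, 28^2≡9, 28^4≡19, 28^8≡20
14 = 8 + 4 + 2, so 28^14 ≡ 20·19·9 ≡ 10 (mod 31)
Squares mod 31: 14^1≡14, 14^2≡10, 14^4≡7
7 = 4 + 2 + 1, so 14^7 ≡ 7·10·14 ≡ 19 (mod 31)
10·19 = 190 ≡ 4 (mod 31)
28 ≠ 4, so verification fails.

no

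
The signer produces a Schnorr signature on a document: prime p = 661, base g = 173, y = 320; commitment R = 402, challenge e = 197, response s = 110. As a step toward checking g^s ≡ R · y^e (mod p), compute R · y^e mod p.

364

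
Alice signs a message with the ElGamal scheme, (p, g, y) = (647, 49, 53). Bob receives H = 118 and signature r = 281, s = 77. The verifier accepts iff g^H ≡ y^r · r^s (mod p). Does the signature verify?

Left side g^H mod p:
49^118 mod 647 = 349
Right side y^r · r^s mod p:
53^281 mod 647 = 555
281^77 mod 647 = 174
555·174 = 96570 ≡ 167 (mod 647)
349 ≠ 167, so verification fails.

does not verify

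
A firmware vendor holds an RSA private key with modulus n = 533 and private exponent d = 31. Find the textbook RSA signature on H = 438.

H^31 mod 533 = 35

35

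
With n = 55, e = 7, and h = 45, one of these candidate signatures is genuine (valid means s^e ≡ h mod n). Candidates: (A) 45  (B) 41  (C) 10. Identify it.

Candidate A: Squares mod 55: 45^1≡45, 45^2≡45, 45^4≡45; 7 = 4 + 2 + 1, so 45^7 ≡ 45·45·45 ≡ 45 (mod 55)
  → matches h = 45
Candidate B: Squares mod 55: 41^1≡41, 41^2≡31, 41^4≡26; 7 = 4 + 2 + 1, so 41^7 ≡ 26·31·41 ≡ 46 (mod 55)
Candidate C: Squares mod 55: 10^1≡10, 10^2≡45, 10^4≡45; 7 = 4 + 2 + 1, so 10^7 ≡ 45·45·10 ≡ 10 (mod 55)

A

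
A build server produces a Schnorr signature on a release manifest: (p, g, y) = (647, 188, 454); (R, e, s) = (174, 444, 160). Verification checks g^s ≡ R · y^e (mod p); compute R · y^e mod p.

454^2 = 206116 ≡ 370
454^4 ≡ 370^2 = 136900 ≡ 383
454^8 ≡ 383^2 = 146689 ≡ 467
454^16 ≡ 467^2 = 218089 ≡ 50
454^32 ≡ 50^2 = 2500 ≡ 559
454^64 ≡ 559^2 = 312481 ≡ 627
454^128 ≡ 627^2 = 393129 ≡ 400
454^256 ≡ 400^2 = 160000 ≡ 191
444 = 256 + 128 + 32 + 16 + 8 + 4, so 454^444 ≡ 191·400·559·50·467·383 ≡ 357 (mod 647)
R · y^e ≡ 174·357 = 62118 ≡ 6 (mod 647)

6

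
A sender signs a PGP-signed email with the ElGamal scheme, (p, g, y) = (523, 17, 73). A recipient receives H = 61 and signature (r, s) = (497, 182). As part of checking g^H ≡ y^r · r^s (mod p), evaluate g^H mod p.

17^2 = 289
17^4 ≡ 289^2 = 83521 ≡ 364
17^8 ≡ 364^2 = 132496 ≡ 177
17^16 ≡ 177^2 = 31329 ≡ 472
17^32 ≡ 472^2 = 222784 ≡ 509
61 = 32 + 16 + 8 + 4 + 1, so 17^61 ≡ 509·472·177·364·17 ≡ 331 (mod 523)

331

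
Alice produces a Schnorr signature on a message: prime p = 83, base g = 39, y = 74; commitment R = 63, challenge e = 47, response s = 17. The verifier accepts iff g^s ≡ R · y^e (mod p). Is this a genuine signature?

g^s mod p:
39^17 mod 83 = 6
R · y^e mod p:
74^47 mod 83 = 8
63·8 = 504 ≡ 6 (mod 83)
6 ≡ 6 (mod 83); signature holds.

genuine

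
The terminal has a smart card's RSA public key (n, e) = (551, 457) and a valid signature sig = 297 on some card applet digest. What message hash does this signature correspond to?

107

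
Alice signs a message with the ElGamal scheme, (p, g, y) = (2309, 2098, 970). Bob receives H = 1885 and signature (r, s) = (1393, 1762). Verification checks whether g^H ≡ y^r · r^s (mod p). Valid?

no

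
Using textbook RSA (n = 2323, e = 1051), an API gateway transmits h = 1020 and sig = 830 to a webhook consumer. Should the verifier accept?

sig^2 ≡ 830^2 = 688900 ≡ 1292
sig^4 ≡ 1292^2 = 1669264 ≡ 1350
sig^8 ≡ 1350^2 = 1822500 ≡ 1268
sig^16 ≡ 1268^2 = 1607824 ≡ 308
sig^32 ≡ 308^2 = 94864 ≡ 1944
sig^64 ≡ 1944^2 = 3779136 ≡ 1938
sig^128 ≡ 1938^2 = 3755844 ≡ 1876
sig^256 ≡ 1876^2 = 3519376 ≡ 31
sig^512 ≡ 31^2 = 961
sig^1024 ≡ 961^2 = 923521 ≡ 1290
1051 = 1024 + 16 + 8 + 2 + 1, so sig^1051 ≡ 1290·308·1268·1292·830 ≡ 2042 (mod 2323)
The recovered value 2042 does not match the digest 1020.

reject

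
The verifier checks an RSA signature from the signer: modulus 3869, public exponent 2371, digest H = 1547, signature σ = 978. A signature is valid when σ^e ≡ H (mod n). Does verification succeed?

Squares mod 3869: σ^1≡978, σ^2≡841, σ^4≡3123, σ^8≡3249, σ^16≡1369, σ^32≡1565, σ^64≡148, σ^128≡2559, σ^256≡2133, σ^512≡3614, σ^1024≡3121, σ^2048≡2368
2371 = 2048 + 256 + 64 + 2 + 1, so σ^2371 ≡ 2368·2133·148·841·978 ≡ 1547 (mod 3869)
Since 1547 equals the digest 1547, verification succeeds.

passes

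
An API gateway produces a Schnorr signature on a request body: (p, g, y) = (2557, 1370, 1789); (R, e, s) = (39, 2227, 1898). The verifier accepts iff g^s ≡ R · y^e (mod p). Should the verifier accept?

g^s mod p:
1370^2 = 1876900 ≡ 62
1370^4 ≡ 62^2 = 3844 ≡ 1287
1370^8 ≡ 1287^2 = 1656369 ≡ 1990
1370^16 ≡ 1990^2 = 3960100 ≡ 1864
1370^32 ≡ 1864^2 = 3474496 ≡ 2090
1370^64 ≡ 2090^2 = 4368100 ≡ 744
1370^128 ≡ 744^2 = 553536 ≡ 1224
1370^256 ≡ 1224^2 = 1498176 ≡ 2331
1370^512 ≡ 2331^2 = 5433561 ≡ 2493
1370^1024 ≡ 2493^2 = 6215049 ≡ 1539
1898 = 1024 + 512 + 256 + 64 + 32 + 8 + 2, so 1370^1898 ≡ 1539·2493·2331·744·2090·1990·62 ≡ 2112 (mod 2557)
R · y^e mod p:
1789^2 = 3200521 ≡ 1714
1789^4 ≡ 1714^2 = 2937796 ≡ 2360
1789^8 ≡ 2360^2 = 5569600 ≡ 454
1789^16 ≡ 454^2 = 206116 ≡ 1556
1789^32 ≡ 1556^2 = 2421136 ≡ 2214
1789^64 ≡ 2214^2 = 4901796 ≡ 27
1789^128 ≡ 27^2 = 729
1789^256 ≡ 729^2 = 531441 ≡ 2142
1789^512 ≡ 2142^2 = 4588164 ≡ 906
1789^1024 ≡ 906^2 = 820836 ≡ 39
1789^2048 ≡ 39^2 = 1521
2227 = 2048 + 128 + 32 + 16 + 2 + 1, so 1789^2227 ≡ 1521·729·2214·1556·1714·1789 ≡ 1431 (mod 2557)
39·1431 = 55809 ≡ 2112 (mod 2557)
2112 ≡ 2112 (mod 2557); signature holds.

accept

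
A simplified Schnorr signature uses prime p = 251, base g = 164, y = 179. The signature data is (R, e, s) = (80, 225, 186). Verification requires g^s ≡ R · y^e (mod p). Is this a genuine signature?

g^s mod p:
164^2 = 26896 ≡ 39
164^4 ≡ 39^2 = 1521 ≡ 15
164^8 ≡ 15^2 = 225
164^16 ≡ 225^2 = 50625 ≡ 174
164^32 ≡ 174^2 = 30276 ≡ 156
164^64 ≡ 156^2 = 24336 ≡ 240
164^128 ≡ 240^2 = 57600 ≡ 121
186 = 128 + 32 + 16 + 8 + 2, so 164^186 ≡ 121·156·174·225·39 ≡ 114 (mod 251)
R · y^e mod p:
179^2 = 32041 ≡ 164
179^4 ≡ 164^2 = 26896 ≡ 39
179^8 ≡ 39^2 = 1521 ≡ 15
179^16 ≡ 15^2 = 225
179^32 ≡ 225^2 = 50625 ≡ 174
179^64 ≡ 174^2 = 30276 ≡ 156
179^128 ≡ 156^2 = 24336 ≡ 240
225 = 128 + 64 + 32 + 1, so 179^225 ≡ 240·156·174·179 ≡ 149 (mod 251)
80·149 = 11920 ≡ 123 (mod 251)
114 ≠ 123; the check fails.

forged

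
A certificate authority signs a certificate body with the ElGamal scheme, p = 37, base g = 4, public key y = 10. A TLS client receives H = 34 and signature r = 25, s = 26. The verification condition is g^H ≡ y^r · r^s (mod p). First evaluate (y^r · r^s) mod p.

7

10^2 = 100 ≡ 26
10^4 ≡ 26^2 = 676 ≡ 10
10^8 ≡ 10^2 = 100 ≡ 26
10^16 ≡ 26^2 = 676 ≡ 10
25 = 16 + 8 + 1, so 10^25 ≡ 10·26·10 ≡ 10 (mod 37)
25^2 = 625 ≡ 33
25^4 ≡ 33^2 = 1089 ≡ 16
25^8 ≡ 16^2 = 256 ≡ 34
25^16 ≡ 34^2 = 1156 ≡ 9
26 = 16 + 8 + 2, so 25^26 ≡ 9·34·33 ≡ 34 (mod 37)
y^r · r^s ≡ 10·34 = 340 ≡ 7 (mod 37)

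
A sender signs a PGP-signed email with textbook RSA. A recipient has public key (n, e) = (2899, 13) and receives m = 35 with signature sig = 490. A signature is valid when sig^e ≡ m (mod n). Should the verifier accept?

accept

sig^2 ≡ 490^2 = 240100 ≡ 2382
sig^4 ≡ 2382^2 = 5673924 ≡ 581
sig^8 ≡ 581^2 = 337561 ≡ 1277
13 = 8 + 4 + 1, so sig^13 ≡ 1277·581·490 ≡ 35 (mod 2899)
Since 35 equals the digest 35, verification succeeds.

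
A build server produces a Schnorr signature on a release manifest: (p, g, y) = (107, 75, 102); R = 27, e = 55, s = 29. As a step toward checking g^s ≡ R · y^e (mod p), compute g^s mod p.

33

Squares mod 107: 75^1≡75, 75^2≡61, 75^4≡83, 75^8≡41, 75^16≡76
29 = 16 + 8 + 4 + 1, so 75^29 ≡ 76·41·83·75 ≡ 33 (mod 107)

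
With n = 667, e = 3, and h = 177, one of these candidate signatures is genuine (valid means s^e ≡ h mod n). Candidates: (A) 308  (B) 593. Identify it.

Candidate A: Squares mod 667: 308^1≡308, 308^2≡150; 3 = 2 + 1, so 308^3 ≡ 150·308 ≡ 177 (mod 667)
  → matches h = 177
Candidate B: Squares mod 667: 593^1≡593, 593^2≡140; 3 = 2 + 1, so 593^3 ≡ 140·593 ≡ 312 (mod 667)

A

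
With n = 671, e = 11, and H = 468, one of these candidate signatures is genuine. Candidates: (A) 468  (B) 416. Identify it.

Candidate A: 468^11 mod 671 = 468
  → matches H = 468
Candidate B: 416^11 mod 671 = 438

A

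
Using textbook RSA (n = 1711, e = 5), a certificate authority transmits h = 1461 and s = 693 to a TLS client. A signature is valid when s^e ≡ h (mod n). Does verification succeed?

fails

s^2 ≡ 693^2 = 480249 ≡ 1169
s^4 ≡ 1169^2 = 1366561 ≡ 1183
5 = 4 + 1, so s^5 ≡ 1183·693 ≡ 250 (mod 1711)
s^5 mod 1711 = 250, but h = 1461.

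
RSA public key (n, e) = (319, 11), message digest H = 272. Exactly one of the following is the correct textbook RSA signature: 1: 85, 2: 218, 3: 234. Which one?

1

Candidate 1: Squares mod 319: 85^1≡85, 85^2≡207, 85^4≡103, 85^8≡82; 11 = 8 + 2 + 1, so 85^11 ≡ 82·207·85 ≡ 272 (mod 319)
  → matches H = 272
Candidate 2: Squares mod 319: 218^1≡218, 218^2≡312, 218^4≡49, 218^8≡168; 11 = 8 + 2 + 1, so 218^11 ≡ 168·312·218 ≡ 108 (mod 319)
Candidate 3: Squares mod 319: 234^1≡234, 234^2≡207, 234^4≡103, 234^8≡82; 11 = 8 + 2 + 1, so 234^11 ≡ 82·207·234 ≡ 47 (mod 319)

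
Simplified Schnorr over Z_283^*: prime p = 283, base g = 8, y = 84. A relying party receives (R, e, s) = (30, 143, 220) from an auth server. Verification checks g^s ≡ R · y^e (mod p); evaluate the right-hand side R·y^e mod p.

4

84^2 = 7056 ≡ 264
84^4 ≡ 264^2 = 69696 ≡ 78
84^8 ≡ 78^2 = 6084 ≡ 141
84^16 ≡ 141^2 = 19881 ≡ 71
84^32 ≡ 71^2 = 5041 ≡ 230
84^64 ≡ 230^2 = 52900 ≡ 262
84^128 ≡ 262^2 = 68644 ≡ 158
143 = 128 + 8 + 4 + 2 + 1, so 84^143 ≡ 158·141·78·264·84 ≡ 19 (mod 283)
R · y^e ≡ 30·19 = 570 ≡ 4 (mod 283)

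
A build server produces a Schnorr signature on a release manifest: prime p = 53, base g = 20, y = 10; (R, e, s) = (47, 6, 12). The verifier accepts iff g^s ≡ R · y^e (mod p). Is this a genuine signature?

forged

g^s mod p:
Squares mod 53: 20^1≡20, 20^2≡29, 20^4≡46, 20^8≡49
12 = 8 + 4, so 20^12 ≡ 49·46 ≡ 28 (mod 53)
R · y^e mod p:
Squares mod 53: 10^1≡10, 10^2≡47, 10^4≡36
6 = 4 + 2, so 10^6 ≡ 36·47 ≡ 49 (mod 53)
47·49 = 2303 ≡ 24 (mod 53)
28 ≠ 24; the check fails.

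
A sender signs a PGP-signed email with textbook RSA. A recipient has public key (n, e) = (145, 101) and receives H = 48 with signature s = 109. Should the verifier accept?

Squares mod 145: s^1≡109, s^2≡136, s^4≡81, s^8≡36, s^16≡136, s^32≡81, s^64≡36
101 = 64 + 32 + 4 + 1, so s^101 ≡ 36·81·81·109 ≡ 34 (mod 145)
The recovered value 34 does not match the digest 48.

reject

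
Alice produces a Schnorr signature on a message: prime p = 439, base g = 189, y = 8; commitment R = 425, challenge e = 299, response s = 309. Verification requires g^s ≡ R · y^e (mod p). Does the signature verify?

does not verify

g^s mod p:
189^2 = 35721 ≡ 162
189^4 ≡ 162^2 = 26244 ≡ 343
189^8 ≡ 343^2 = 117649 ≡ 436
189^16 ≡ 436^2 = 190096 ≡ 9
189^32 ≡ 9^2 = 81
189^64 ≡ 81^2 = 6561 ≡ 415
189^128 ≡ 415^2 = 172225 ≡ 137
189^256 ≡ 137^2 = 18769 ≡ 331
309 = 256 + 32 + 16 + 4 + 1, so 189^309 ≡ 331·81·9·343·189 ≡ 384 (mod 439)
R · y^e mod p:
8^2 = 64
8^4 ≡ 64^2 = 4096 ≡ 145
8^8 ≡ 145^2 = 21025 ≡ 392
8^16 ≡ 392^2 = 153664 ≡ 14
8^32 ≡ 14^2 = 196
8^64 ≡ 196^2 = 38416 ≡ 223
8^128 ≡ 223^2 = 49729 ≡ 122
8^256 ≡ 122^2 = 14884 ≡ 397
299 = 256 + 32 + 8 + 2 + 1, so 8^299 ≡ 397·196·392·64·8 ≡ 49 (mod 439)
425·49 = 20825 ≡ 192 (mod 439)
384 ≠ 192; the check fails.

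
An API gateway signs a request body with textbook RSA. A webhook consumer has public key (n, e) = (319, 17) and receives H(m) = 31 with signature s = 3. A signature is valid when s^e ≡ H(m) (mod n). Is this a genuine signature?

s^2 ≡ 3^2 = 9
s^4 ≡ 9^2 = 81
s^8 ≡ 81^2 = 6561 ≡ 181
s^16 ≡ 181^2 = 32761 ≡ 223
17 = 16 + 1, so s^17 ≡ 223·3 ≡ 31 (mod 319)
Since 31 equals the digest 31, verification succeeds.

genuine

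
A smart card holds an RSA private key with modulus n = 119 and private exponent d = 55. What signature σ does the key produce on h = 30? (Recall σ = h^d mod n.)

Squares mod 119: h^1≡30, h^2≡67, h^4≡86, h^8≡18, h^16≡86, h^32≡18
55 = 32 + 16 + 4 + 2 + 1, so h^55 ≡ 18·86·86·67·30 ≡ 72 (mod 119)

72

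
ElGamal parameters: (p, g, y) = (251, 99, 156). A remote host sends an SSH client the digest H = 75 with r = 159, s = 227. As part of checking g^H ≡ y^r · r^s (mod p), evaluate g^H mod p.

231

99^2 = 9801 ≡ 12
99^4 ≡ 12^2 = 144
99^8 ≡ 144^2 = 20736 ≡ 154
99^16 ≡ 154^2 = 23716 ≡ 122
99^32 ≡ 122^2 = 14884 ≡ 75
99^64 ≡ 75^2 = 5625 ≡ 103
75 = 64 + 8 + 2 + 1, so 99^75 ≡ 103·154·12·99 ≡ 231 (mod 251)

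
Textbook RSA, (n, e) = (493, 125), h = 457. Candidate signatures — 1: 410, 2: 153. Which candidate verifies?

Candidate 1: 410^2 = 168100 ≡ 480; 410^4 ≡ 480^2 = 230400 ≡ 169; 410^8 ≡ 169^2 = 28561 ≡ 460; 410^16 ≡ 460^2 = 211600 ≡ 103; 410^32 ≡ 103^2 = 10609 ≡ 256; 410^64 ≡ 256^2 = 65536 ≡ 460; 125 = 64 + 32 + 16 + 8 + 4 + 1, so 410^125 ≡ 460·256·103·460·169·410 ≡ 457 (mod 493)
  → matches h = 457
Candidate 2: 153^2 = 23409 ≡ 238; 153^4 ≡ 238^2 = 56644 ≡ 442; 153^8 ≡ 442^2 = 195364 ≡ 136; 153^16 ≡ 136^2 = 18496 ≡ 255; 153^32 ≡ 255^2 = 65025 ≡ 442; 153^64 ≡ 442^2 = 195364 ≡ 136; 125 = 64 + 32 + 16 + 8 + 4 + 1, so 153^125 ≡ 136·442·255·136·442·153 ≡ 221 (mod 493)

1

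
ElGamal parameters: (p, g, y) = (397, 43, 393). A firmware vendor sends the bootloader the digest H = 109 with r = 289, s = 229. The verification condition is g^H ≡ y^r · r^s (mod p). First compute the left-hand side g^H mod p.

43^2 = 1849 ≡ 261
43^4 ≡ 261^2 = 68121 ≡ 234
43^8 ≡ 234^2 = 54756 ≡ 367
43^16 ≡ 367^2 = 134689 ≡ 106
43^32 ≡ 106^2 = 11236 ≡ 120
43^64 ≡ 120^2 = 14400 ≡ 108
109 = 64 + 32 + 8 + 4 + 1, so 43^109 ≡ 108·120·367·234·43 ≡ 287 (mod 397)

287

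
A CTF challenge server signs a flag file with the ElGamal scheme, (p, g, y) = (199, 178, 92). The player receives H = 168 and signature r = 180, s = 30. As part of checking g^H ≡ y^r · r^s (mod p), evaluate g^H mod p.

106

178^2 = 31684 ≡ 43
178^4 ≡ 43^2 = 1849 ≡ 58
178^8 ≡ 58^2 = 3364 ≡ 180
178^16 ≡ 180^2 = 32400 ≡ 162
178^32 ≡ 162^2 = 26244 ≡ 175
178^64 ≡ 175^2 = 30625 ≡ 178
178^128 ≡ 178^2 = 31684 ≡ 43
168 = 128 + 32 + 8, so 178^168 ≡ 43·175·180 ≡ 106 (mod 199)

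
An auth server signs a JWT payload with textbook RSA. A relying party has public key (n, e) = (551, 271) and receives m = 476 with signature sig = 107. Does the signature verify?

sig^2 ≡ 107^2 = 11449 ≡ 429
sig^4 ≡ 429^2 = 184041 ≡ 7
sig^8 ≡ 7^2 = 49
sig^16 ≡ 49^2 = 2401 ≡ 197
sig^32 ≡ 197^2 = 38809 ≡ 239
sig^64 ≡ 239^2 = 57121 ≡ 368
sig^128 ≡ 368^2 = 135424 ≡ 429
sig^256 ≡ 429^2 = 184041 ≡ 7
271 = 256 + 8 + 4 + 2 + 1, so sig^271 ≡ 7·49·7·429·107 ≡ 430 (mod 551)
sig^271 mod 551 = 430, but m = 476.

does not verify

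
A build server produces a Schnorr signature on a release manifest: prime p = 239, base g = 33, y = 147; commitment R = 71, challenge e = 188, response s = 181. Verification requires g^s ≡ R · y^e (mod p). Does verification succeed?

fails

g^s mod p:
33^2 = 1089 ≡ 133
33^4 ≡ 133^2 = 17689 ≡ 3
33^8 ≡ 3^2 = 9
33^16 ≡ 9^2 = 81
33^32 ≡ 81^2 = 6561 ≡ 108
33^64 ≡ 108^2 = 11664 ≡ 192
33^128 ≡ 192^2 = 36864 ≡ 58
181 = 128 + 32 + 16 + 4 + 1, so 33^181 ≡ 58·108·81·3·33 ≡ 147 (mod 239)
R · y^e mod p:
147^2 = 21609 ≡ 99
147^4 ≡ 99^2 = 9801 ≡ 2
147^8 ≡ 2^2 = 4
147^16 ≡ 4^2 = 16
147^32 ≡ 16^2 = 256 ≡ 17
147^64 ≡ 17^2 = 289 ≡ 50
147^128 ≡ 50^2 = 2500 ≡ 110
188 = 128 + 32 + 16 + 8 + 4, so 147^188 ≡ 110·17·16·4·2 ≡ 121 (mod 239)
71·121 = 8591 ≡ 226 (mod 239)
147 ≠ 226; the check fails.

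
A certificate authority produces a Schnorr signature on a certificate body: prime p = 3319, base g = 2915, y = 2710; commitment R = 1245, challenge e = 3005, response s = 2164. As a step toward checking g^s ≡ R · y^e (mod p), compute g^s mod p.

65

2915^2164 mod 3319 = 65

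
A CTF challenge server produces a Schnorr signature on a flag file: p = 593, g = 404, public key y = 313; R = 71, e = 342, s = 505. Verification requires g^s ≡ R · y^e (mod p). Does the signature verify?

g^s mod p:
Squares mod 593: 404^1≡404, 404^2≡141, 404^4≡312, 404^8≡92, 404^16≡162, 404^32≡152, 404^64≡570, 404^128≡529, 404^256≡538
505 = 256 + 128 + 64 + 32 + 16 + 8 + 1, so 404^505 ≡ 538·529·570·152·162·92·404 ≡ 83 (mod 593)
R · y^e mod p:
Squares mod 593: 313^1≡313, 313^2≡124, 313^4≡551, 313^8≡578, 313^16≡225, 313^32≡220, 313^64≡367, 313^128≡78, 313^256≡154
342 = 256 + 64 + 16 + 4 + 2, so 313^342 ≡ 154·367·225·551·124 ≡ 74 (mod 593)
71·74 = 5254 ≡ 510 (mod 593)
83 ≠ 510; the check fails.

does not verify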